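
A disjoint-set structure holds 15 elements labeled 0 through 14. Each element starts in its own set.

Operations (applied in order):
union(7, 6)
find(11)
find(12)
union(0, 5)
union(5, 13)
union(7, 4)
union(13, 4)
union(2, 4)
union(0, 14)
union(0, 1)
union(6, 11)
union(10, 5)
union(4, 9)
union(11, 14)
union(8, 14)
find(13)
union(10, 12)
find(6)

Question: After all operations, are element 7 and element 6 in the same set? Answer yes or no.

Answer: yes

Derivation:
Step 1: union(7, 6) -> merged; set of 7 now {6, 7}
Step 2: find(11) -> no change; set of 11 is {11}
Step 3: find(12) -> no change; set of 12 is {12}
Step 4: union(0, 5) -> merged; set of 0 now {0, 5}
Step 5: union(5, 13) -> merged; set of 5 now {0, 5, 13}
Step 6: union(7, 4) -> merged; set of 7 now {4, 6, 7}
Step 7: union(13, 4) -> merged; set of 13 now {0, 4, 5, 6, 7, 13}
Step 8: union(2, 4) -> merged; set of 2 now {0, 2, 4, 5, 6, 7, 13}
Step 9: union(0, 14) -> merged; set of 0 now {0, 2, 4, 5, 6, 7, 13, 14}
Step 10: union(0, 1) -> merged; set of 0 now {0, 1, 2, 4, 5, 6, 7, 13, 14}
Step 11: union(6, 11) -> merged; set of 6 now {0, 1, 2, 4, 5, 6, 7, 11, 13, 14}
Step 12: union(10, 5) -> merged; set of 10 now {0, 1, 2, 4, 5, 6, 7, 10, 11, 13, 14}
Step 13: union(4, 9) -> merged; set of 4 now {0, 1, 2, 4, 5, 6, 7, 9, 10, 11, 13, 14}
Step 14: union(11, 14) -> already same set; set of 11 now {0, 1, 2, 4, 5, 6, 7, 9, 10, 11, 13, 14}
Step 15: union(8, 14) -> merged; set of 8 now {0, 1, 2, 4, 5, 6, 7, 8, 9, 10, 11, 13, 14}
Step 16: find(13) -> no change; set of 13 is {0, 1, 2, 4, 5, 6, 7, 8, 9, 10, 11, 13, 14}
Step 17: union(10, 12) -> merged; set of 10 now {0, 1, 2, 4, 5, 6, 7, 8, 9, 10, 11, 12, 13, 14}
Step 18: find(6) -> no change; set of 6 is {0, 1, 2, 4, 5, 6, 7, 8, 9, 10, 11, 12, 13, 14}
Set of 7: {0, 1, 2, 4, 5, 6, 7, 8, 9, 10, 11, 12, 13, 14}; 6 is a member.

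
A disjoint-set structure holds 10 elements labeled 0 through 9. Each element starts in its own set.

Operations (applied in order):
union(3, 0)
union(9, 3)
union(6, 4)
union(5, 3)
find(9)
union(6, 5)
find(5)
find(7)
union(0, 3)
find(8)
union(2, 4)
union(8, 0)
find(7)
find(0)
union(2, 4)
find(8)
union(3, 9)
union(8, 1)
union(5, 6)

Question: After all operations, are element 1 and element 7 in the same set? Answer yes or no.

Answer: no

Derivation:
Step 1: union(3, 0) -> merged; set of 3 now {0, 3}
Step 2: union(9, 3) -> merged; set of 9 now {0, 3, 9}
Step 3: union(6, 4) -> merged; set of 6 now {4, 6}
Step 4: union(5, 3) -> merged; set of 5 now {0, 3, 5, 9}
Step 5: find(9) -> no change; set of 9 is {0, 3, 5, 9}
Step 6: union(6, 5) -> merged; set of 6 now {0, 3, 4, 5, 6, 9}
Step 7: find(5) -> no change; set of 5 is {0, 3, 4, 5, 6, 9}
Step 8: find(7) -> no change; set of 7 is {7}
Step 9: union(0, 3) -> already same set; set of 0 now {0, 3, 4, 5, 6, 9}
Step 10: find(8) -> no change; set of 8 is {8}
Step 11: union(2, 4) -> merged; set of 2 now {0, 2, 3, 4, 5, 6, 9}
Step 12: union(8, 0) -> merged; set of 8 now {0, 2, 3, 4, 5, 6, 8, 9}
Step 13: find(7) -> no change; set of 7 is {7}
Step 14: find(0) -> no change; set of 0 is {0, 2, 3, 4, 5, 6, 8, 9}
Step 15: union(2, 4) -> already same set; set of 2 now {0, 2, 3, 4, 5, 6, 8, 9}
Step 16: find(8) -> no change; set of 8 is {0, 2, 3, 4, 5, 6, 8, 9}
Step 17: union(3, 9) -> already same set; set of 3 now {0, 2, 3, 4, 5, 6, 8, 9}
Step 18: union(8, 1) -> merged; set of 8 now {0, 1, 2, 3, 4, 5, 6, 8, 9}
Step 19: union(5, 6) -> already same set; set of 5 now {0, 1, 2, 3, 4, 5, 6, 8, 9}
Set of 1: {0, 1, 2, 3, 4, 5, 6, 8, 9}; 7 is not a member.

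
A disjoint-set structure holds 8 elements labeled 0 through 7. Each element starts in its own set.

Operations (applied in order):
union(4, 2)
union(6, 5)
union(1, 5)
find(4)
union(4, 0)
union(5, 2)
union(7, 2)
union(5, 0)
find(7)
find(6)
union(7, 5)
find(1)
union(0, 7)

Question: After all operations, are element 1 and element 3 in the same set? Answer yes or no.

Answer: no

Derivation:
Step 1: union(4, 2) -> merged; set of 4 now {2, 4}
Step 2: union(6, 5) -> merged; set of 6 now {5, 6}
Step 3: union(1, 5) -> merged; set of 1 now {1, 5, 6}
Step 4: find(4) -> no change; set of 4 is {2, 4}
Step 5: union(4, 0) -> merged; set of 4 now {0, 2, 4}
Step 6: union(5, 2) -> merged; set of 5 now {0, 1, 2, 4, 5, 6}
Step 7: union(7, 2) -> merged; set of 7 now {0, 1, 2, 4, 5, 6, 7}
Step 8: union(5, 0) -> already same set; set of 5 now {0, 1, 2, 4, 5, 6, 7}
Step 9: find(7) -> no change; set of 7 is {0, 1, 2, 4, 5, 6, 7}
Step 10: find(6) -> no change; set of 6 is {0, 1, 2, 4, 5, 6, 7}
Step 11: union(7, 5) -> already same set; set of 7 now {0, 1, 2, 4, 5, 6, 7}
Step 12: find(1) -> no change; set of 1 is {0, 1, 2, 4, 5, 6, 7}
Step 13: union(0, 7) -> already same set; set of 0 now {0, 1, 2, 4, 5, 6, 7}
Set of 1: {0, 1, 2, 4, 5, 6, 7}; 3 is not a member.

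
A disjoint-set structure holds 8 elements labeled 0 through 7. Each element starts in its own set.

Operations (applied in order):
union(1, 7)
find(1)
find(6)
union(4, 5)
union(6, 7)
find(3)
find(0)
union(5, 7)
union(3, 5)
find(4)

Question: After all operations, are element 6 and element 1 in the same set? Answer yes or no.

Answer: yes

Derivation:
Step 1: union(1, 7) -> merged; set of 1 now {1, 7}
Step 2: find(1) -> no change; set of 1 is {1, 7}
Step 3: find(6) -> no change; set of 6 is {6}
Step 4: union(4, 5) -> merged; set of 4 now {4, 5}
Step 5: union(6, 7) -> merged; set of 6 now {1, 6, 7}
Step 6: find(3) -> no change; set of 3 is {3}
Step 7: find(0) -> no change; set of 0 is {0}
Step 8: union(5, 7) -> merged; set of 5 now {1, 4, 5, 6, 7}
Step 9: union(3, 5) -> merged; set of 3 now {1, 3, 4, 5, 6, 7}
Step 10: find(4) -> no change; set of 4 is {1, 3, 4, 5, 6, 7}
Set of 6: {1, 3, 4, 5, 6, 7}; 1 is a member.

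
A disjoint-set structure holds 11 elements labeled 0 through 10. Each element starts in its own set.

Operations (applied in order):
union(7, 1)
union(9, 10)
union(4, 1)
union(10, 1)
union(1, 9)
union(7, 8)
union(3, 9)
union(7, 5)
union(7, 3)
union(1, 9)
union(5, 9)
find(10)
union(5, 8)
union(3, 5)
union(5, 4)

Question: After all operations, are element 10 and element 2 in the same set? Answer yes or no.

Answer: no

Derivation:
Step 1: union(7, 1) -> merged; set of 7 now {1, 7}
Step 2: union(9, 10) -> merged; set of 9 now {9, 10}
Step 3: union(4, 1) -> merged; set of 4 now {1, 4, 7}
Step 4: union(10, 1) -> merged; set of 10 now {1, 4, 7, 9, 10}
Step 5: union(1, 9) -> already same set; set of 1 now {1, 4, 7, 9, 10}
Step 6: union(7, 8) -> merged; set of 7 now {1, 4, 7, 8, 9, 10}
Step 7: union(3, 9) -> merged; set of 3 now {1, 3, 4, 7, 8, 9, 10}
Step 8: union(7, 5) -> merged; set of 7 now {1, 3, 4, 5, 7, 8, 9, 10}
Step 9: union(7, 3) -> already same set; set of 7 now {1, 3, 4, 5, 7, 8, 9, 10}
Step 10: union(1, 9) -> already same set; set of 1 now {1, 3, 4, 5, 7, 8, 9, 10}
Step 11: union(5, 9) -> already same set; set of 5 now {1, 3, 4, 5, 7, 8, 9, 10}
Step 12: find(10) -> no change; set of 10 is {1, 3, 4, 5, 7, 8, 9, 10}
Step 13: union(5, 8) -> already same set; set of 5 now {1, 3, 4, 5, 7, 8, 9, 10}
Step 14: union(3, 5) -> already same set; set of 3 now {1, 3, 4, 5, 7, 8, 9, 10}
Step 15: union(5, 4) -> already same set; set of 5 now {1, 3, 4, 5, 7, 8, 9, 10}
Set of 10: {1, 3, 4, 5, 7, 8, 9, 10}; 2 is not a member.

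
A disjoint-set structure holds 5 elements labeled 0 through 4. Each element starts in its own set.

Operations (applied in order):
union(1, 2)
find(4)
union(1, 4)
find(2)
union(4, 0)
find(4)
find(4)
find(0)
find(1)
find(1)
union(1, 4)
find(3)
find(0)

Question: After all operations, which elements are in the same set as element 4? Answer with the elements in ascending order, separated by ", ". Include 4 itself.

Step 1: union(1, 2) -> merged; set of 1 now {1, 2}
Step 2: find(4) -> no change; set of 4 is {4}
Step 3: union(1, 4) -> merged; set of 1 now {1, 2, 4}
Step 4: find(2) -> no change; set of 2 is {1, 2, 4}
Step 5: union(4, 0) -> merged; set of 4 now {0, 1, 2, 4}
Step 6: find(4) -> no change; set of 4 is {0, 1, 2, 4}
Step 7: find(4) -> no change; set of 4 is {0, 1, 2, 4}
Step 8: find(0) -> no change; set of 0 is {0, 1, 2, 4}
Step 9: find(1) -> no change; set of 1 is {0, 1, 2, 4}
Step 10: find(1) -> no change; set of 1 is {0, 1, 2, 4}
Step 11: union(1, 4) -> already same set; set of 1 now {0, 1, 2, 4}
Step 12: find(3) -> no change; set of 3 is {3}
Step 13: find(0) -> no change; set of 0 is {0, 1, 2, 4}
Component of 4: {0, 1, 2, 4}

Answer: 0, 1, 2, 4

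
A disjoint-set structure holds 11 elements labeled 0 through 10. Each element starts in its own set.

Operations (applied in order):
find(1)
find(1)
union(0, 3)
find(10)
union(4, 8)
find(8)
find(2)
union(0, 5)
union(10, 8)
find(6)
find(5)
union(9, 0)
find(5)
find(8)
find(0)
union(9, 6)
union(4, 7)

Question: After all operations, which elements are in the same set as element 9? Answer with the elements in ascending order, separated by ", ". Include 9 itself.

Step 1: find(1) -> no change; set of 1 is {1}
Step 2: find(1) -> no change; set of 1 is {1}
Step 3: union(0, 3) -> merged; set of 0 now {0, 3}
Step 4: find(10) -> no change; set of 10 is {10}
Step 5: union(4, 8) -> merged; set of 4 now {4, 8}
Step 6: find(8) -> no change; set of 8 is {4, 8}
Step 7: find(2) -> no change; set of 2 is {2}
Step 8: union(0, 5) -> merged; set of 0 now {0, 3, 5}
Step 9: union(10, 8) -> merged; set of 10 now {4, 8, 10}
Step 10: find(6) -> no change; set of 6 is {6}
Step 11: find(5) -> no change; set of 5 is {0, 3, 5}
Step 12: union(9, 0) -> merged; set of 9 now {0, 3, 5, 9}
Step 13: find(5) -> no change; set of 5 is {0, 3, 5, 9}
Step 14: find(8) -> no change; set of 8 is {4, 8, 10}
Step 15: find(0) -> no change; set of 0 is {0, 3, 5, 9}
Step 16: union(9, 6) -> merged; set of 9 now {0, 3, 5, 6, 9}
Step 17: union(4, 7) -> merged; set of 4 now {4, 7, 8, 10}
Component of 9: {0, 3, 5, 6, 9}

Answer: 0, 3, 5, 6, 9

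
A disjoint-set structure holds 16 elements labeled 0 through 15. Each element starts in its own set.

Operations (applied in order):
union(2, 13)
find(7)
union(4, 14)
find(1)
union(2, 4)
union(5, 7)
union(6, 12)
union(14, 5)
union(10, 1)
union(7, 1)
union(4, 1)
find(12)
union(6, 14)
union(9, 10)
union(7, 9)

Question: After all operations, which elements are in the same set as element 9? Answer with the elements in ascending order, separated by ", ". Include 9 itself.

Answer: 1, 2, 4, 5, 6, 7, 9, 10, 12, 13, 14

Derivation:
Step 1: union(2, 13) -> merged; set of 2 now {2, 13}
Step 2: find(7) -> no change; set of 7 is {7}
Step 3: union(4, 14) -> merged; set of 4 now {4, 14}
Step 4: find(1) -> no change; set of 1 is {1}
Step 5: union(2, 4) -> merged; set of 2 now {2, 4, 13, 14}
Step 6: union(5, 7) -> merged; set of 5 now {5, 7}
Step 7: union(6, 12) -> merged; set of 6 now {6, 12}
Step 8: union(14, 5) -> merged; set of 14 now {2, 4, 5, 7, 13, 14}
Step 9: union(10, 1) -> merged; set of 10 now {1, 10}
Step 10: union(7, 1) -> merged; set of 7 now {1, 2, 4, 5, 7, 10, 13, 14}
Step 11: union(4, 1) -> already same set; set of 4 now {1, 2, 4, 5, 7, 10, 13, 14}
Step 12: find(12) -> no change; set of 12 is {6, 12}
Step 13: union(6, 14) -> merged; set of 6 now {1, 2, 4, 5, 6, 7, 10, 12, 13, 14}
Step 14: union(9, 10) -> merged; set of 9 now {1, 2, 4, 5, 6, 7, 9, 10, 12, 13, 14}
Step 15: union(7, 9) -> already same set; set of 7 now {1, 2, 4, 5, 6, 7, 9, 10, 12, 13, 14}
Component of 9: {1, 2, 4, 5, 6, 7, 9, 10, 12, 13, 14}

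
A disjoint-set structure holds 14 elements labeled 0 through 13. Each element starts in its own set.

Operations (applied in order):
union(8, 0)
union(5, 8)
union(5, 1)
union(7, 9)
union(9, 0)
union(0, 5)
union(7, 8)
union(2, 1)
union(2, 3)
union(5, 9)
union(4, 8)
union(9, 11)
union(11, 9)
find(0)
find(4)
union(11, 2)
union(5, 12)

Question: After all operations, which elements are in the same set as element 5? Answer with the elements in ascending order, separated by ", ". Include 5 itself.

Answer: 0, 1, 2, 3, 4, 5, 7, 8, 9, 11, 12

Derivation:
Step 1: union(8, 0) -> merged; set of 8 now {0, 8}
Step 2: union(5, 8) -> merged; set of 5 now {0, 5, 8}
Step 3: union(5, 1) -> merged; set of 5 now {0, 1, 5, 8}
Step 4: union(7, 9) -> merged; set of 7 now {7, 9}
Step 5: union(9, 0) -> merged; set of 9 now {0, 1, 5, 7, 8, 9}
Step 6: union(0, 5) -> already same set; set of 0 now {0, 1, 5, 7, 8, 9}
Step 7: union(7, 8) -> already same set; set of 7 now {0, 1, 5, 7, 8, 9}
Step 8: union(2, 1) -> merged; set of 2 now {0, 1, 2, 5, 7, 8, 9}
Step 9: union(2, 3) -> merged; set of 2 now {0, 1, 2, 3, 5, 7, 8, 9}
Step 10: union(5, 9) -> already same set; set of 5 now {0, 1, 2, 3, 5, 7, 8, 9}
Step 11: union(4, 8) -> merged; set of 4 now {0, 1, 2, 3, 4, 5, 7, 8, 9}
Step 12: union(9, 11) -> merged; set of 9 now {0, 1, 2, 3, 4, 5, 7, 8, 9, 11}
Step 13: union(11, 9) -> already same set; set of 11 now {0, 1, 2, 3, 4, 5, 7, 8, 9, 11}
Step 14: find(0) -> no change; set of 0 is {0, 1, 2, 3, 4, 5, 7, 8, 9, 11}
Step 15: find(4) -> no change; set of 4 is {0, 1, 2, 3, 4, 5, 7, 8, 9, 11}
Step 16: union(11, 2) -> already same set; set of 11 now {0, 1, 2, 3, 4, 5, 7, 8, 9, 11}
Step 17: union(5, 12) -> merged; set of 5 now {0, 1, 2, 3, 4, 5, 7, 8, 9, 11, 12}
Component of 5: {0, 1, 2, 3, 4, 5, 7, 8, 9, 11, 12}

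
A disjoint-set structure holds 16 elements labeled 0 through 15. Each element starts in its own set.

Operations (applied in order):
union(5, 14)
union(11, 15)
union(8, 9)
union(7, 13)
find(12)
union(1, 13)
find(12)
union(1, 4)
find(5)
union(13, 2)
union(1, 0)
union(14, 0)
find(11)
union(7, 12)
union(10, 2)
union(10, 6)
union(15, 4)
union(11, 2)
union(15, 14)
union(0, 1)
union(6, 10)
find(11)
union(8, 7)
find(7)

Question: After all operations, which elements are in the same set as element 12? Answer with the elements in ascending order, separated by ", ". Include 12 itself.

Step 1: union(5, 14) -> merged; set of 5 now {5, 14}
Step 2: union(11, 15) -> merged; set of 11 now {11, 15}
Step 3: union(8, 9) -> merged; set of 8 now {8, 9}
Step 4: union(7, 13) -> merged; set of 7 now {7, 13}
Step 5: find(12) -> no change; set of 12 is {12}
Step 6: union(1, 13) -> merged; set of 1 now {1, 7, 13}
Step 7: find(12) -> no change; set of 12 is {12}
Step 8: union(1, 4) -> merged; set of 1 now {1, 4, 7, 13}
Step 9: find(5) -> no change; set of 5 is {5, 14}
Step 10: union(13, 2) -> merged; set of 13 now {1, 2, 4, 7, 13}
Step 11: union(1, 0) -> merged; set of 1 now {0, 1, 2, 4, 7, 13}
Step 12: union(14, 0) -> merged; set of 14 now {0, 1, 2, 4, 5, 7, 13, 14}
Step 13: find(11) -> no change; set of 11 is {11, 15}
Step 14: union(7, 12) -> merged; set of 7 now {0, 1, 2, 4, 5, 7, 12, 13, 14}
Step 15: union(10, 2) -> merged; set of 10 now {0, 1, 2, 4, 5, 7, 10, 12, 13, 14}
Step 16: union(10, 6) -> merged; set of 10 now {0, 1, 2, 4, 5, 6, 7, 10, 12, 13, 14}
Step 17: union(15, 4) -> merged; set of 15 now {0, 1, 2, 4, 5, 6, 7, 10, 11, 12, 13, 14, 15}
Step 18: union(11, 2) -> already same set; set of 11 now {0, 1, 2, 4, 5, 6, 7, 10, 11, 12, 13, 14, 15}
Step 19: union(15, 14) -> already same set; set of 15 now {0, 1, 2, 4, 5, 6, 7, 10, 11, 12, 13, 14, 15}
Step 20: union(0, 1) -> already same set; set of 0 now {0, 1, 2, 4, 5, 6, 7, 10, 11, 12, 13, 14, 15}
Step 21: union(6, 10) -> already same set; set of 6 now {0, 1, 2, 4, 5, 6, 7, 10, 11, 12, 13, 14, 15}
Step 22: find(11) -> no change; set of 11 is {0, 1, 2, 4, 5, 6, 7, 10, 11, 12, 13, 14, 15}
Step 23: union(8, 7) -> merged; set of 8 now {0, 1, 2, 4, 5, 6, 7, 8, 9, 10, 11, 12, 13, 14, 15}
Step 24: find(7) -> no change; set of 7 is {0, 1, 2, 4, 5, 6, 7, 8, 9, 10, 11, 12, 13, 14, 15}
Component of 12: {0, 1, 2, 4, 5, 6, 7, 8, 9, 10, 11, 12, 13, 14, 15}

Answer: 0, 1, 2, 4, 5, 6, 7, 8, 9, 10, 11, 12, 13, 14, 15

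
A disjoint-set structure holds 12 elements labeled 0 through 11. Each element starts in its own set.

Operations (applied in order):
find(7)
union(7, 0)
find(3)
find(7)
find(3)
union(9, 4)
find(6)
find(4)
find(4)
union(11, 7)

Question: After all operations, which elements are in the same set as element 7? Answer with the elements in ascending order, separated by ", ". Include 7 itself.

Step 1: find(7) -> no change; set of 7 is {7}
Step 2: union(7, 0) -> merged; set of 7 now {0, 7}
Step 3: find(3) -> no change; set of 3 is {3}
Step 4: find(7) -> no change; set of 7 is {0, 7}
Step 5: find(3) -> no change; set of 3 is {3}
Step 6: union(9, 4) -> merged; set of 9 now {4, 9}
Step 7: find(6) -> no change; set of 6 is {6}
Step 8: find(4) -> no change; set of 4 is {4, 9}
Step 9: find(4) -> no change; set of 4 is {4, 9}
Step 10: union(11, 7) -> merged; set of 11 now {0, 7, 11}
Component of 7: {0, 7, 11}

Answer: 0, 7, 11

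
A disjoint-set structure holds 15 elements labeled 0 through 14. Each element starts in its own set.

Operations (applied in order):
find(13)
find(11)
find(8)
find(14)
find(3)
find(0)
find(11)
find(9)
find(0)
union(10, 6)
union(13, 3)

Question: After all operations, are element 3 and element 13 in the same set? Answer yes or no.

Answer: yes

Derivation:
Step 1: find(13) -> no change; set of 13 is {13}
Step 2: find(11) -> no change; set of 11 is {11}
Step 3: find(8) -> no change; set of 8 is {8}
Step 4: find(14) -> no change; set of 14 is {14}
Step 5: find(3) -> no change; set of 3 is {3}
Step 6: find(0) -> no change; set of 0 is {0}
Step 7: find(11) -> no change; set of 11 is {11}
Step 8: find(9) -> no change; set of 9 is {9}
Step 9: find(0) -> no change; set of 0 is {0}
Step 10: union(10, 6) -> merged; set of 10 now {6, 10}
Step 11: union(13, 3) -> merged; set of 13 now {3, 13}
Set of 3: {3, 13}; 13 is a member.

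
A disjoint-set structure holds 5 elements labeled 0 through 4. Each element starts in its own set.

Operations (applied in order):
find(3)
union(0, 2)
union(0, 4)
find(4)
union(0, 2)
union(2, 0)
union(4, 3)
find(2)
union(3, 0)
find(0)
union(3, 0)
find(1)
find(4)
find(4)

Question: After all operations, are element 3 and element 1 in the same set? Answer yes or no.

Step 1: find(3) -> no change; set of 3 is {3}
Step 2: union(0, 2) -> merged; set of 0 now {0, 2}
Step 3: union(0, 4) -> merged; set of 0 now {0, 2, 4}
Step 4: find(4) -> no change; set of 4 is {0, 2, 4}
Step 5: union(0, 2) -> already same set; set of 0 now {0, 2, 4}
Step 6: union(2, 0) -> already same set; set of 2 now {0, 2, 4}
Step 7: union(4, 3) -> merged; set of 4 now {0, 2, 3, 4}
Step 8: find(2) -> no change; set of 2 is {0, 2, 3, 4}
Step 9: union(3, 0) -> already same set; set of 3 now {0, 2, 3, 4}
Step 10: find(0) -> no change; set of 0 is {0, 2, 3, 4}
Step 11: union(3, 0) -> already same set; set of 3 now {0, 2, 3, 4}
Step 12: find(1) -> no change; set of 1 is {1}
Step 13: find(4) -> no change; set of 4 is {0, 2, 3, 4}
Step 14: find(4) -> no change; set of 4 is {0, 2, 3, 4}
Set of 3: {0, 2, 3, 4}; 1 is not a member.

Answer: no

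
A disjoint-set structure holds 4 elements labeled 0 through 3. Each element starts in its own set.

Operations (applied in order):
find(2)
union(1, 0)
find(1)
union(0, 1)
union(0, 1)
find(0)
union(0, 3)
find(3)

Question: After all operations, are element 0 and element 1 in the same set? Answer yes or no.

Step 1: find(2) -> no change; set of 2 is {2}
Step 2: union(1, 0) -> merged; set of 1 now {0, 1}
Step 3: find(1) -> no change; set of 1 is {0, 1}
Step 4: union(0, 1) -> already same set; set of 0 now {0, 1}
Step 5: union(0, 1) -> already same set; set of 0 now {0, 1}
Step 6: find(0) -> no change; set of 0 is {0, 1}
Step 7: union(0, 3) -> merged; set of 0 now {0, 1, 3}
Step 8: find(3) -> no change; set of 3 is {0, 1, 3}
Set of 0: {0, 1, 3}; 1 is a member.

Answer: yes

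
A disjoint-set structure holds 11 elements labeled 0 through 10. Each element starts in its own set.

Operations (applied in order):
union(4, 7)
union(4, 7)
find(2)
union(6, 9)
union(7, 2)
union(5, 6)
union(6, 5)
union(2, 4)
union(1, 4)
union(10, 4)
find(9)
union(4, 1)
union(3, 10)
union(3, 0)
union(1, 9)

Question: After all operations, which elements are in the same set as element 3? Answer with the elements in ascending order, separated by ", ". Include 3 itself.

Step 1: union(4, 7) -> merged; set of 4 now {4, 7}
Step 2: union(4, 7) -> already same set; set of 4 now {4, 7}
Step 3: find(2) -> no change; set of 2 is {2}
Step 4: union(6, 9) -> merged; set of 6 now {6, 9}
Step 5: union(7, 2) -> merged; set of 7 now {2, 4, 7}
Step 6: union(5, 6) -> merged; set of 5 now {5, 6, 9}
Step 7: union(6, 5) -> already same set; set of 6 now {5, 6, 9}
Step 8: union(2, 4) -> already same set; set of 2 now {2, 4, 7}
Step 9: union(1, 4) -> merged; set of 1 now {1, 2, 4, 7}
Step 10: union(10, 4) -> merged; set of 10 now {1, 2, 4, 7, 10}
Step 11: find(9) -> no change; set of 9 is {5, 6, 9}
Step 12: union(4, 1) -> already same set; set of 4 now {1, 2, 4, 7, 10}
Step 13: union(3, 10) -> merged; set of 3 now {1, 2, 3, 4, 7, 10}
Step 14: union(3, 0) -> merged; set of 3 now {0, 1, 2, 3, 4, 7, 10}
Step 15: union(1, 9) -> merged; set of 1 now {0, 1, 2, 3, 4, 5, 6, 7, 9, 10}
Component of 3: {0, 1, 2, 3, 4, 5, 6, 7, 9, 10}

Answer: 0, 1, 2, 3, 4, 5, 6, 7, 9, 10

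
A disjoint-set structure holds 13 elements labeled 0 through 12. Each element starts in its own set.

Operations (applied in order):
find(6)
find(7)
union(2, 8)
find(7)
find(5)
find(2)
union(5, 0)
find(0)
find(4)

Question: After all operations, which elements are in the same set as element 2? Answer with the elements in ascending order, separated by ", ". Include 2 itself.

Step 1: find(6) -> no change; set of 6 is {6}
Step 2: find(7) -> no change; set of 7 is {7}
Step 3: union(2, 8) -> merged; set of 2 now {2, 8}
Step 4: find(7) -> no change; set of 7 is {7}
Step 5: find(5) -> no change; set of 5 is {5}
Step 6: find(2) -> no change; set of 2 is {2, 8}
Step 7: union(5, 0) -> merged; set of 5 now {0, 5}
Step 8: find(0) -> no change; set of 0 is {0, 5}
Step 9: find(4) -> no change; set of 4 is {4}
Component of 2: {2, 8}

Answer: 2, 8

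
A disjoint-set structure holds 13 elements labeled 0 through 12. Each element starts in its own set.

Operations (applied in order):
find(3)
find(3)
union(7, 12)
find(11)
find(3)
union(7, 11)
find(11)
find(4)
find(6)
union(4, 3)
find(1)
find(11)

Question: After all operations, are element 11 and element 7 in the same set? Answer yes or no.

Answer: yes

Derivation:
Step 1: find(3) -> no change; set of 3 is {3}
Step 2: find(3) -> no change; set of 3 is {3}
Step 3: union(7, 12) -> merged; set of 7 now {7, 12}
Step 4: find(11) -> no change; set of 11 is {11}
Step 5: find(3) -> no change; set of 3 is {3}
Step 6: union(7, 11) -> merged; set of 7 now {7, 11, 12}
Step 7: find(11) -> no change; set of 11 is {7, 11, 12}
Step 8: find(4) -> no change; set of 4 is {4}
Step 9: find(6) -> no change; set of 6 is {6}
Step 10: union(4, 3) -> merged; set of 4 now {3, 4}
Step 11: find(1) -> no change; set of 1 is {1}
Step 12: find(11) -> no change; set of 11 is {7, 11, 12}
Set of 11: {7, 11, 12}; 7 is a member.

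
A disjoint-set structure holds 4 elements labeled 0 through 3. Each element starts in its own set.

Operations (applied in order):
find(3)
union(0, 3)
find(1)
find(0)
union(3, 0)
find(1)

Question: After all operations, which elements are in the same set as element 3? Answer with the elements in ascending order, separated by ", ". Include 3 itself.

Answer: 0, 3

Derivation:
Step 1: find(3) -> no change; set of 3 is {3}
Step 2: union(0, 3) -> merged; set of 0 now {0, 3}
Step 3: find(1) -> no change; set of 1 is {1}
Step 4: find(0) -> no change; set of 0 is {0, 3}
Step 5: union(3, 0) -> already same set; set of 3 now {0, 3}
Step 6: find(1) -> no change; set of 1 is {1}
Component of 3: {0, 3}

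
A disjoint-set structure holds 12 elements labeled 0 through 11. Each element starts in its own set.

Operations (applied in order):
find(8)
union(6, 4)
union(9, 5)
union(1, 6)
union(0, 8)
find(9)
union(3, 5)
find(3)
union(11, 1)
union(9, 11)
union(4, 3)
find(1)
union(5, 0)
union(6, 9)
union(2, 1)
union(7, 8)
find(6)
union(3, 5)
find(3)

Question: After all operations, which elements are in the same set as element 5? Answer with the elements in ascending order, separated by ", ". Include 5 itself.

Answer: 0, 1, 2, 3, 4, 5, 6, 7, 8, 9, 11

Derivation:
Step 1: find(8) -> no change; set of 8 is {8}
Step 2: union(6, 4) -> merged; set of 6 now {4, 6}
Step 3: union(9, 5) -> merged; set of 9 now {5, 9}
Step 4: union(1, 6) -> merged; set of 1 now {1, 4, 6}
Step 5: union(0, 8) -> merged; set of 0 now {0, 8}
Step 6: find(9) -> no change; set of 9 is {5, 9}
Step 7: union(3, 5) -> merged; set of 3 now {3, 5, 9}
Step 8: find(3) -> no change; set of 3 is {3, 5, 9}
Step 9: union(11, 1) -> merged; set of 11 now {1, 4, 6, 11}
Step 10: union(9, 11) -> merged; set of 9 now {1, 3, 4, 5, 6, 9, 11}
Step 11: union(4, 3) -> already same set; set of 4 now {1, 3, 4, 5, 6, 9, 11}
Step 12: find(1) -> no change; set of 1 is {1, 3, 4, 5, 6, 9, 11}
Step 13: union(5, 0) -> merged; set of 5 now {0, 1, 3, 4, 5, 6, 8, 9, 11}
Step 14: union(6, 9) -> already same set; set of 6 now {0, 1, 3, 4, 5, 6, 8, 9, 11}
Step 15: union(2, 1) -> merged; set of 2 now {0, 1, 2, 3, 4, 5, 6, 8, 9, 11}
Step 16: union(7, 8) -> merged; set of 7 now {0, 1, 2, 3, 4, 5, 6, 7, 8, 9, 11}
Step 17: find(6) -> no change; set of 6 is {0, 1, 2, 3, 4, 5, 6, 7, 8, 9, 11}
Step 18: union(3, 5) -> already same set; set of 3 now {0, 1, 2, 3, 4, 5, 6, 7, 8, 9, 11}
Step 19: find(3) -> no change; set of 3 is {0, 1, 2, 3, 4, 5, 6, 7, 8, 9, 11}
Component of 5: {0, 1, 2, 3, 4, 5, 6, 7, 8, 9, 11}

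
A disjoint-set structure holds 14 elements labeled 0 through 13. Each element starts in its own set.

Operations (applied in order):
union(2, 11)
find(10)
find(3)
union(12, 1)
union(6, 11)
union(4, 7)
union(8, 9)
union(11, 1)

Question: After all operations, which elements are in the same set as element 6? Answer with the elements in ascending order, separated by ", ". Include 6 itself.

Answer: 1, 2, 6, 11, 12

Derivation:
Step 1: union(2, 11) -> merged; set of 2 now {2, 11}
Step 2: find(10) -> no change; set of 10 is {10}
Step 3: find(3) -> no change; set of 3 is {3}
Step 4: union(12, 1) -> merged; set of 12 now {1, 12}
Step 5: union(6, 11) -> merged; set of 6 now {2, 6, 11}
Step 6: union(4, 7) -> merged; set of 4 now {4, 7}
Step 7: union(8, 9) -> merged; set of 8 now {8, 9}
Step 8: union(11, 1) -> merged; set of 11 now {1, 2, 6, 11, 12}
Component of 6: {1, 2, 6, 11, 12}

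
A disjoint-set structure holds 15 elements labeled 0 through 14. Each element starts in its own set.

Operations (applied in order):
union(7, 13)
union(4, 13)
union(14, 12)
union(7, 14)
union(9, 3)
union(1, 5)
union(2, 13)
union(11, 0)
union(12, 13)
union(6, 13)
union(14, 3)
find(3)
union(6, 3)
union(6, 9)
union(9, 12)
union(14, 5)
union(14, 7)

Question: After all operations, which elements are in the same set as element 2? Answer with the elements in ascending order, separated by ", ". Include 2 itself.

Step 1: union(7, 13) -> merged; set of 7 now {7, 13}
Step 2: union(4, 13) -> merged; set of 4 now {4, 7, 13}
Step 3: union(14, 12) -> merged; set of 14 now {12, 14}
Step 4: union(7, 14) -> merged; set of 7 now {4, 7, 12, 13, 14}
Step 5: union(9, 3) -> merged; set of 9 now {3, 9}
Step 6: union(1, 5) -> merged; set of 1 now {1, 5}
Step 7: union(2, 13) -> merged; set of 2 now {2, 4, 7, 12, 13, 14}
Step 8: union(11, 0) -> merged; set of 11 now {0, 11}
Step 9: union(12, 13) -> already same set; set of 12 now {2, 4, 7, 12, 13, 14}
Step 10: union(6, 13) -> merged; set of 6 now {2, 4, 6, 7, 12, 13, 14}
Step 11: union(14, 3) -> merged; set of 14 now {2, 3, 4, 6, 7, 9, 12, 13, 14}
Step 12: find(3) -> no change; set of 3 is {2, 3, 4, 6, 7, 9, 12, 13, 14}
Step 13: union(6, 3) -> already same set; set of 6 now {2, 3, 4, 6, 7, 9, 12, 13, 14}
Step 14: union(6, 9) -> already same set; set of 6 now {2, 3, 4, 6, 7, 9, 12, 13, 14}
Step 15: union(9, 12) -> already same set; set of 9 now {2, 3, 4, 6, 7, 9, 12, 13, 14}
Step 16: union(14, 5) -> merged; set of 14 now {1, 2, 3, 4, 5, 6, 7, 9, 12, 13, 14}
Step 17: union(14, 7) -> already same set; set of 14 now {1, 2, 3, 4, 5, 6, 7, 9, 12, 13, 14}
Component of 2: {1, 2, 3, 4, 5, 6, 7, 9, 12, 13, 14}

Answer: 1, 2, 3, 4, 5, 6, 7, 9, 12, 13, 14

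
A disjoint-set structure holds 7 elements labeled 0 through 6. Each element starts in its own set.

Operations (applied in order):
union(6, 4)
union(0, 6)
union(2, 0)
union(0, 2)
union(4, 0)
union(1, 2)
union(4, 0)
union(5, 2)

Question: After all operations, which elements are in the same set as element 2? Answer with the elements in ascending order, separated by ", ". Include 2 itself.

Step 1: union(6, 4) -> merged; set of 6 now {4, 6}
Step 2: union(0, 6) -> merged; set of 0 now {0, 4, 6}
Step 3: union(2, 0) -> merged; set of 2 now {0, 2, 4, 6}
Step 4: union(0, 2) -> already same set; set of 0 now {0, 2, 4, 6}
Step 5: union(4, 0) -> already same set; set of 4 now {0, 2, 4, 6}
Step 6: union(1, 2) -> merged; set of 1 now {0, 1, 2, 4, 6}
Step 7: union(4, 0) -> already same set; set of 4 now {0, 1, 2, 4, 6}
Step 8: union(5, 2) -> merged; set of 5 now {0, 1, 2, 4, 5, 6}
Component of 2: {0, 1, 2, 4, 5, 6}

Answer: 0, 1, 2, 4, 5, 6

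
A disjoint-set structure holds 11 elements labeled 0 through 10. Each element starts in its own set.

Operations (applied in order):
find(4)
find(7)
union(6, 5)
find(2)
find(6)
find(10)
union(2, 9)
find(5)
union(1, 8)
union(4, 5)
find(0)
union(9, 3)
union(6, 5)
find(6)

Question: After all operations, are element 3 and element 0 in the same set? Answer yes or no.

Step 1: find(4) -> no change; set of 4 is {4}
Step 2: find(7) -> no change; set of 7 is {7}
Step 3: union(6, 5) -> merged; set of 6 now {5, 6}
Step 4: find(2) -> no change; set of 2 is {2}
Step 5: find(6) -> no change; set of 6 is {5, 6}
Step 6: find(10) -> no change; set of 10 is {10}
Step 7: union(2, 9) -> merged; set of 2 now {2, 9}
Step 8: find(5) -> no change; set of 5 is {5, 6}
Step 9: union(1, 8) -> merged; set of 1 now {1, 8}
Step 10: union(4, 5) -> merged; set of 4 now {4, 5, 6}
Step 11: find(0) -> no change; set of 0 is {0}
Step 12: union(9, 3) -> merged; set of 9 now {2, 3, 9}
Step 13: union(6, 5) -> already same set; set of 6 now {4, 5, 6}
Step 14: find(6) -> no change; set of 6 is {4, 5, 6}
Set of 3: {2, 3, 9}; 0 is not a member.

Answer: no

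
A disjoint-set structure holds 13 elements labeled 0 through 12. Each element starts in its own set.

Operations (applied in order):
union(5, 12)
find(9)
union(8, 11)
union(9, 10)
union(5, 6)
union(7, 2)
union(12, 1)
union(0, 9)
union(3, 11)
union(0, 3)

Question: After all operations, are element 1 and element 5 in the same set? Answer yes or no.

Step 1: union(5, 12) -> merged; set of 5 now {5, 12}
Step 2: find(9) -> no change; set of 9 is {9}
Step 3: union(8, 11) -> merged; set of 8 now {8, 11}
Step 4: union(9, 10) -> merged; set of 9 now {9, 10}
Step 5: union(5, 6) -> merged; set of 5 now {5, 6, 12}
Step 6: union(7, 2) -> merged; set of 7 now {2, 7}
Step 7: union(12, 1) -> merged; set of 12 now {1, 5, 6, 12}
Step 8: union(0, 9) -> merged; set of 0 now {0, 9, 10}
Step 9: union(3, 11) -> merged; set of 3 now {3, 8, 11}
Step 10: union(0, 3) -> merged; set of 0 now {0, 3, 8, 9, 10, 11}
Set of 1: {1, 5, 6, 12}; 5 is a member.

Answer: yes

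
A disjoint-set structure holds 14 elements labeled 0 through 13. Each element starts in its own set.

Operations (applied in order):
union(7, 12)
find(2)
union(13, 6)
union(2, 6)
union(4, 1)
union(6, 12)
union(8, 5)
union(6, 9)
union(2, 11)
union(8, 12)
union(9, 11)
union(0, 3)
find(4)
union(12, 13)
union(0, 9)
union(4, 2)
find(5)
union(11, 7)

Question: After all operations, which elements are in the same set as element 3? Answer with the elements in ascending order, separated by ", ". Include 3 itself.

Answer: 0, 1, 2, 3, 4, 5, 6, 7, 8, 9, 11, 12, 13

Derivation:
Step 1: union(7, 12) -> merged; set of 7 now {7, 12}
Step 2: find(2) -> no change; set of 2 is {2}
Step 3: union(13, 6) -> merged; set of 13 now {6, 13}
Step 4: union(2, 6) -> merged; set of 2 now {2, 6, 13}
Step 5: union(4, 1) -> merged; set of 4 now {1, 4}
Step 6: union(6, 12) -> merged; set of 6 now {2, 6, 7, 12, 13}
Step 7: union(8, 5) -> merged; set of 8 now {5, 8}
Step 8: union(6, 9) -> merged; set of 6 now {2, 6, 7, 9, 12, 13}
Step 9: union(2, 11) -> merged; set of 2 now {2, 6, 7, 9, 11, 12, 13}
Step 10: union(8, 12) -> merged; set of 8 now {2, 5, 6, 7, 8, 9, 11, 12, 13}
Step 11: union(9, 11) -> already same set; set of 9 now {2, 5, 6, 7, 8, 9, 11, 12, 13}
Step 12: union(0, 3) -> merged; set of 0 now {0, 3}
Step 13: find(4) -> no change; set of 4 is {1, 4}
Step 14: union(12, 13) -> already same set; set of 12 now {2, 5, 6, 7, 8, 9, 11, 12, 13}
Step 15: union(0, 9) -> merged; set of 0 now {0, 2, 3, 5, 6, 7, 8, 9, 11, 12, 13}
Step 16: union(4, 2) -> merged; set of 4 now {0, 1, 2, 3, 4, 5, 6, 7, 8, 9, 11, 12, 13}
Step 17: find(5) -> no change; set of 5 is {0, 1, 2, 3, 4, 5, 6, 7, 8, 9, 11, 12, 13}
Step 18: union(11, 7) -> already same set; set of 11 now {0, 1, 2, 3, 4, 5, 6, 7, 8, 9, 11, 12, 13}
Component of 3: {0, 1, 2, 3, 4, 5, 6, 7, 8, 9, 11, 12, 13}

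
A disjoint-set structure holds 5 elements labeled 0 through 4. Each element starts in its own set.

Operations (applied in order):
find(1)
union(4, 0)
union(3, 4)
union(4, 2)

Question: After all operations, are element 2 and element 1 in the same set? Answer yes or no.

Answer: no

Derivation:
Step 1: find(1) -> no change; set of 1 is {1}
Step 2: union(4, 0) -> merged; set of 4 now {0, 4}
Step 3: union(3, 4) -> merged; set of 3 now {0, 3, 4}
Step 4: union(4, 2) -> merged; set of 4 now {0, 2, 3, 4}
Set of 2: {0, 2, 3, 4}; 1 is not a member.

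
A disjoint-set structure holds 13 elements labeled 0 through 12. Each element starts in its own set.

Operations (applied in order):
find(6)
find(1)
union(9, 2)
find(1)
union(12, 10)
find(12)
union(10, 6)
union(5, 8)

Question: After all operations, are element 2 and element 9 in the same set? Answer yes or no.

Step 1: find(6) -> no change; set of 6 is {6}
Step 2: find(1) -> no change; set of 1 is {1}
Step 3: union(9, 2) -> merged; set of 9 now {2, 9}
Step 4: find(1) -> no change; set of 1 is {1}
Step 5: union(12, 10) -> merged; set of 12 now {10, 12}
Step 6: find(12) -> no change; set of 12 is {10, 12}
Step 7: union(10, 6) -> merged; set of 10 now {6, 10, 12}
Step 8: union(5, 8) -> merged; set of 5 now {5, 8}
Set of 2: {2, 9}; 9 is a member.

Answer: yes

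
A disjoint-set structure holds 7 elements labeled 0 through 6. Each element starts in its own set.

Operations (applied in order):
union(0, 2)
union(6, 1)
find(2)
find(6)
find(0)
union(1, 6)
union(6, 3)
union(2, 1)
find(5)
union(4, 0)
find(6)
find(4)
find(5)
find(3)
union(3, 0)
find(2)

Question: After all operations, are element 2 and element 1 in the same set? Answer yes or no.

Answer: yes

Derivation:
Step 1: union(0, 2) -> merged; set of 0 now {0, 2}
Step 2: union(6, 1) -> merged; set of 6 now {1, 6}
Step 3: find(2) -> no change; set of 2 is {0, 2}
Step 4: find(6) -> no change; set of 6 is {1, 6}
Step 5: find(0) -> no change; set of 0 is {0, 2}
Step 6: union(1, 6) -> already same set; set of 1 now {1, 6}
Step 7: union(6, 3) -> merged; set of 6 now {1, 3, 6}
Step 8: union(2, 1) -> merged; set of 2 now {0, 1, 2, 3, 6}
Step 9: find(5) -> no change; set of 5 is {5}
Step 10: union(4, 0) -> merged; set of 4 now {0, 1, 2, 3, 4, 6}
Step 11: find(6) -> no change; set of 6 is {0, 1, 2, 3, 4, 6}
Step 12: find(4) -> no change; set of 4 is {0, 1, 2, 3, 4, 6}
Step 13: find(5) -> no change; set of 5 is {5}
Step 14: find(3) -> no change; set of 3 is {0, 1, 2, 3, 4, 6}
Step 15: union(3, 0) -> already same set; set of 3 now {0, 1, 2, 3, 4, 6}
Step 16: find(2) -> no change; set of 2 is {0, 1, 2, 3, 4, 6}
Set of 2: {0, 1, 2, 3, 4, 6}; 1 is a member.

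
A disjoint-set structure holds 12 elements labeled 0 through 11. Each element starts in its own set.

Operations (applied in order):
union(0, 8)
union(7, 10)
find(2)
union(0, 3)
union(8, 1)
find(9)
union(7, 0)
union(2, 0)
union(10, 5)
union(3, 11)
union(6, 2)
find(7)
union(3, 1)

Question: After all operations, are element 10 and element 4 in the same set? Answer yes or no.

Answer: no

Derivation:
Step 1: union(0, 8) -> merged; set of 0 now {0, 8}
Step 2: union(7, 10) -> merged; set of 7 now {7, 10}
Step 3: find(2) -> no change; set of 2 is {2}
Step 4: union(0, 3) -> merged; set of 0 now {0, 3, 8}
Step 5: union(8, 1) -> merged; set of 8 now {0, 1, 3, 8}
Step 6: find(9) -> no change; set of 9 is {9}
Step 7: union(7, 0) -> merged; set of 7 now {0, 1, 3, 7, 8, 10}
Step 8: union(2, 0) -> merged; set of 2 now {0, 1, 2, 3, 7, 8, 10}
Step 9: union(10, 5) -> merged; set of 10 now {0, 1, 2, 3, 5, 7, 8, 10}
Step 10: union(3, 11) -> merged; set of 3 now {0, 1, 2, 3, 5, 7, 8, 10, 11}
Step 11: union(6, 2) -> merged; set of 6 now {0, 1, 2, 3, 5, 6, 7, 8, 10, 11}
Step 12: find(7) -> no change; set of 7 is {0, 1, 2, 3, 5, 6, 7, 8, 10, 11}
Step 13: union(3, 1) -> already same set; set of 3 now {0, 1, 2, 3, 5, 6, 7, 8, 10, 11}
Set of 10: {0, 1, 2, 3, 5, 6, 7, 8, 10, 11}; 4 is not a member.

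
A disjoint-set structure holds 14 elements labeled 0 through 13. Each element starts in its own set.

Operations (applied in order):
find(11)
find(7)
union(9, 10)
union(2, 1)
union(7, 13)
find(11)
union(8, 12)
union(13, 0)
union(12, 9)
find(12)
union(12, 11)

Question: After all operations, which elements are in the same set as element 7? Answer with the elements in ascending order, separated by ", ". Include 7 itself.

Answer: 0, 7, 13

Derivation:
Step 1: find(11) -> no change; set of 11 is {11}
Step 2: find(7) -> no change; set of 7 is {7}
Step 3: union(9, 10) -> merged; set of 9 now {9, 10}
Step 4: union(2, 1) -> merged; set of 2 now {1, 2}
Step 5: union(7, 13) -> merged; set of 7 now {7, 13}
Step 6: find(11) -> no change; set of 11 is {11}
Step 7: union(8, 12) -> merged; set of 8 now {8, 12}
Step 8: union(13, 0) -> merged; set of 13 now {0, 7, 13}
Step 9: union(12, 9) -> merged; set of 12 now {8, 9, 10, 12}
Step 10: find(12) -> no change; set of 12 is {8, 9, 10, 12}
Step 11: union(12, 11) -> merged; set of 12 now {8, 9, 10, 11, 12}
Component of 7: {0, 7, 13}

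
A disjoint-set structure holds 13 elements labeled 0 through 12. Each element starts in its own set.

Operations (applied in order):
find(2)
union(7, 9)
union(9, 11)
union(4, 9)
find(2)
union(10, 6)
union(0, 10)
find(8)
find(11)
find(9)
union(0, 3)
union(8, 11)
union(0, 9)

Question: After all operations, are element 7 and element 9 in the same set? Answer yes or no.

Step 1: find(2) -> no change; set of 2 is {2}
Step 2: union(7, 9) -> merged; set of 7 now {7, 9}
Step 3: union(9, 11) -> merged; set of 9 now {7, 9, 11}
Step 4: union(4, 9) -> merged; set of 4 now {4, 7, 9, 11}
Step 5: find(2) -> no change; set of 2 is {2}
Step 6: union(10, 6) -> merged; set of 10 now {6, 10}
Step 7: union(0, 10) -> merged; set of 0 now {0, 6, 10}
Step 8: find(8) -> no change; set of 8 is {8}
Step 9: find(11) -> no change; set of 11 is {4, 7, 9, 11}
Step 10: find(9) -> no change; set of 9 is {4, 7, 9, 11}
Step 11: union(0, 3) -> merged; set of 0 now {0, 3, 6, 10}
Step 12: union(8, 11) -> merged; set of 8 now {4, 7, 8, 9, 11}
Step 13: union(0, 9) -> merged; set of 0 now {0, 3, 4, 6, 7, 8, 9, 10, 11}
Set of 7: {0, 3, 4, 6, 7, 8, 9, 10, 11}; 9 is a member.

Answer: yes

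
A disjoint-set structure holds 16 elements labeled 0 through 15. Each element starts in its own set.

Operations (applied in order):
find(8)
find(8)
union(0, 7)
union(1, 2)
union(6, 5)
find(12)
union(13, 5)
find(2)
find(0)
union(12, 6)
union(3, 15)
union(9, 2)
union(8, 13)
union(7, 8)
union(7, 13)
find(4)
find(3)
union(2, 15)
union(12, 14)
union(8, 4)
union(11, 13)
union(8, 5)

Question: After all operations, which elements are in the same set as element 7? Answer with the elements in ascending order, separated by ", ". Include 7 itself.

Answer: 0, 4, 5, 6, 7, 8, 11, 12, 13, 14

Derivation:
Step 1: find(8) -> no change; set of 8 is {8}
Step 2: find(8) -> no change; set of 8 is {8}
Step 3: union(0, 7) -> merged; set of 0 now {0, 7}
Step 4: union(1, 2) -> merged; set of 1 now {1, 2}
Step 5: union(6, 5) -> merged; set of 6 now {5, 6}
Step 6: find(12) -> no change; set of 12 is {12}
Step 7: union(13, 5) -> merged; set of 13 now {5, 6, 13}
Step 8: find(2) -> no change; set of 2 is {1, 2}
Step 9: find(0) -> no change; set of 0 is {0, 7}
Step 10: union(12, 6) -> merged; set of 12 now {5, 6, 12, 13}
Step 11: union(3, 15) -> merged; set of 3 now {3, 15}
Step 12: union(9, 2) -> merged; set of 9 now {1, 2, 9}
Step 13: union(8, 13) -> merged; set of 8 now {5, 6, 8, 12, 13}
Step 14: union(7, 8) -> merged; set of 7 now {0, 5, 6, 7, 8, 12, 13}
Step 15: union(7, 13) -> already same set; set of 7 now {0, 5, 6, 7, 8, 12, 13}
Step 16: find(4) -> no change; set of 4 is {4}
Step 17: find(3) -> no change; set of 3 is {3, 15}
Step 18: union(2, 15) -> merged; set of 2 now {1, 2, 3, 9, 15}
Step 19: union(12, 14) -> merged; set of 12 now {0, 5, 6, 7, 8, 12, 13, 14}
Step 20: union(8, 4) -> merged; set of 8 now {0, 4, 5, 6, 7, 8, 12, 13, 14}
Step 21: union(11, 13) -> merged; set of 11 now {0, 4, 5, 6, 7, 8, 11, 12, 13, 14}
Step 22: union(8, 5) -> already same set; set of 8 now {0, 4, 5, 6, 7, 8, 11, 12, 13, 14}
Component of 7: {0, 4, 5, 6, 7, 8, 11, 12, 13, 14}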